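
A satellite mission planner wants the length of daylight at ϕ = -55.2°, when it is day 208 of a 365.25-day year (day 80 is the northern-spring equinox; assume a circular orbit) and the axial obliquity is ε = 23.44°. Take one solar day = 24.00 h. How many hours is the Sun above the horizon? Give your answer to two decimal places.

Solar longitude: L_s = 360° × (208 − 80)/365.25 = 126.160°.
sin δ = sin 23.44° × sin 126.160° = 0.32116, so δ = +18.733°.
cos h₀ = −tan ϕ · tan δ = −tan(-55.2°) × tan(+18.733°) = 0.4879, so h₀ = 1.0611 rad = 60.79°.
Daylight = 2h₀/(2π) × 24.00 h = (1.0611/π) × 24.00 = 8.11 h.

8.11 h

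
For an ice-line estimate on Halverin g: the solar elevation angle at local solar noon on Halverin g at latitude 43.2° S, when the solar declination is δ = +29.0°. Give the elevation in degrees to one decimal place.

17.8°

At local noon the hour angle is zero, so the zenith angle equals |φ − δ| = |-43.2° − (+29.000°)| = 72.200°.
Elevation = 90° − 72.200° = 17.8°.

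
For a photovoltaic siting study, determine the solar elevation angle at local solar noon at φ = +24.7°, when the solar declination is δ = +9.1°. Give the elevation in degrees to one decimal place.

At local noon the hour angle is zero, so the zenith angle equals |φ − δ| = |+24.7° − (+9.100°)| = 15.600°.
Elevation = 90° − 15.600° = 74.4°.

74.4°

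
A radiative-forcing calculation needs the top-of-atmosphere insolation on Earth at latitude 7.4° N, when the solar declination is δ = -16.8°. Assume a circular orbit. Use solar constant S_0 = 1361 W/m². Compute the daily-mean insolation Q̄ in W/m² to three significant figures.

cos h₀ = −tan(+7.4°) tan(-16.800°) = 0.0392, h₀ = 1.5316 rad.
Bracket: h₀ sin ϕ sin δ + cos ϕ cos δ sin h₀ = 1.5316×0.12880×-0.28903 + 0.99167×0.95732×0.99923 = -0.057017 + 0.948615 = 0.891598.
Q̄ = (S_0/π) × [bracket] = (1361/π) × 0.891598 = 386.3 W/m².

Q̄ ≈ 386 W/m²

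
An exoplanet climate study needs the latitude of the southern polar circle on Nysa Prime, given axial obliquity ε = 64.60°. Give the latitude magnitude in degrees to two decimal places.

The polar circle is the lowest latitude that experiences at least one full rotation of continuous darkness at the northern-summer solstice; it lies at |φ| = 90° − ε = 90° − 64.60° = 25.40°.

25.40°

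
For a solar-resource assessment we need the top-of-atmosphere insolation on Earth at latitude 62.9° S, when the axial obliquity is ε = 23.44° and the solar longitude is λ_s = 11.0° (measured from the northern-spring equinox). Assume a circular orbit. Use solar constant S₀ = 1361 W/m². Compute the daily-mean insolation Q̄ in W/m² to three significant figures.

Solar declination: sin δ = sin ε · sin λ_s = sin 23.44° × sin 11.0° = 0.07590, so δ = +4.353°.
cos H₀ = −tan(-62.9°) tan(+4.353°) = 0.1488, H₀ = 1.4215 rad.
Bracket: H₀ sin φ sin δ + cos φ cos δ sin H₀ = 1.4215×-0.89021×0.07590 + 0.45554×0.99712×0.98887 = -0.096046 + 0.449172 = 0.353126.
Q̄ = (S₀/π) × [bracket] = (1361/π) × 0.353126 = 153.0 W/m².

Q̄ ≈ 153 W/m²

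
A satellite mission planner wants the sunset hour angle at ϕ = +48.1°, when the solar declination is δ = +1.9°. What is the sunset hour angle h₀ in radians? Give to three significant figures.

cos h₀ = −tan ϕ · tan δ = −tan(+48.1°) × tan(+1.900°) = -0.0370, so h₀ = 1.6078 rad = 92.12°.

h₀ = 1.61 rad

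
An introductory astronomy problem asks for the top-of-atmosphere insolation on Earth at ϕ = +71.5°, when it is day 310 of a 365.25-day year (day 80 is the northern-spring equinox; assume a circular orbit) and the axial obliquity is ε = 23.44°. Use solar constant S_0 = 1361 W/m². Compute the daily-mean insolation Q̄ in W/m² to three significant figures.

Solar longitude: L_s = 360° × (310 − 80)/365.25 = 226.694°.
sin δ = sin 23.44° × sin 226.694° = -0.28947, so δ = -16.826°.
cos h₀ = −tan(+71.5°) tan(-16.826°) = 0.9038, h₀ = 0.4421 rad.
Bracket: h₀ sin ϕ sin δ + cos ϕ cos δ sin h₀ = 0.4421×0.94832×-0.28947 + 0.31730×0.95719×0.42788 = -0.121361 + 0.129954 = 0.008593.
Q̄ = (S_0/π) × [bracket] = (1361/π) × 0.008593 = 3.723 W/m².

Q̄ ≈ 3.72 W/m²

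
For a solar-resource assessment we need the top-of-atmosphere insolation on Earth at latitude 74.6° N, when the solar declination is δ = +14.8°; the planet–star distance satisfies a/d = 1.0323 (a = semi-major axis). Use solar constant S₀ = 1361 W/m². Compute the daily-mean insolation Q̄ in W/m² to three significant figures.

cos H₀ = −tan(+74.6°) tan(+14.800°) = -0.9592, H₀ = 2.8550 rad.
Bracket: H₀ sin φ sin δ + cos φ cos δ sin H₀ = 2.8550×0.96410×0.25545 + 0.26556×0.96682×0.28268 = 0.703128 + 0.072578 = 0.775706.
Inverse-square distance factor (a/d)² = 1.0323² = 1.065643.
Q̄ = (S₀/π) × 1.065643 × [bracket] = (1361/π) × 1.065643 × 0.775706 = 358.1 W/m².

Q̄ ≈ 358 W/m²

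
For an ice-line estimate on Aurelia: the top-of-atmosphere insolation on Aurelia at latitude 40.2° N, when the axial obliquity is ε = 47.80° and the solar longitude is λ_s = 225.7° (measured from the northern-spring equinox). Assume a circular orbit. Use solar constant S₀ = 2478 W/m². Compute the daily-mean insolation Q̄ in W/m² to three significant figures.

Solar declination: sin δ = sin ε · sin λ_s = sin 47.80° × sin 225.7° = -0.53019, so δ = -32.018°.
cos H₀ = −tan(+40.2°) tan(-32.018°) = 0.5284, H₀ = 1.0140 rad.
Bracket: H₀ sin φ sin δ + cos φ cos δ sin H₀ = 1.0140×0.64546×-0.53019 + 0.76380×0.84788×0.84898 = -0.347007 + 0.549809 = 0.202802.
Q̄ = (S₀/π) × [bracket] = (2478/π) × 0.202802 = 160.0 W/m².

Q̄ ≈ 160 W/m²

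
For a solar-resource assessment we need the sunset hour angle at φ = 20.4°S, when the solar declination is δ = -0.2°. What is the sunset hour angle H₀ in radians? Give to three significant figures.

cos H₀ = −tan φ · tan δ = −tan(-20.4°) × tan(-0.200°) = -0.0013, so H₀ = 1.5721 rad = 90.07°.

H₀ = 1.57 rad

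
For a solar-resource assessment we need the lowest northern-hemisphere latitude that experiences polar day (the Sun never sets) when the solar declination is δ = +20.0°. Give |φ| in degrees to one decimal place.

Polar day requires cos H₀ = −tan φ tan δ ≤ −1, i.e. tan φ tan δ ≥ 1.
The boundary is |tan φ| · |tan δ| = 1, so |φ| = 90° − |δ| = 90° − 20.0° = 70.0° in the northern hemisphere.

|φ| = 70.0°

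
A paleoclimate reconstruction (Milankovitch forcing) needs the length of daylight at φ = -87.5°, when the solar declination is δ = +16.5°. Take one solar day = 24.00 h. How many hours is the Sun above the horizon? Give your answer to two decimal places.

0.00 h

cos H₀ = −tan φ · tan δ = 6.7844 ≥ 1, so the Sun never rises (polar night) and H₀ = 0.
Daylight = 2H₀/(2π) × 24.00 h = (0.0000/π) × 24.00 = 0.00 h.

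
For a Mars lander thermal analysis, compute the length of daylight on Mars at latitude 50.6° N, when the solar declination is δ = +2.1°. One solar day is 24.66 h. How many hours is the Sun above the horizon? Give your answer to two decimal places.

12.68 h

cos h₀ = −tan ϕ · tan δ = −tan(+50.6°) × tan(+2.100°) = -0.0446, so h₀ = 1.6155 rad = 92.56°.
Daylight = 2h₀/(2π) × 24.66 h = (1.6155/π) × 24.66 = 12.68 h.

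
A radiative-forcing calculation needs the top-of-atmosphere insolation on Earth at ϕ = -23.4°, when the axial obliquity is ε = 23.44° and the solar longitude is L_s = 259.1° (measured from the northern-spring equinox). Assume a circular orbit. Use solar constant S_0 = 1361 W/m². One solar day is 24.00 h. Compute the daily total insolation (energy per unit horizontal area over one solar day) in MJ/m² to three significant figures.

Solar declination: sin δ = sin ε · sin L_s = sin 23.44° × sin 259.1° = -0.39061, so δ = -22.993°.
cos h₀ = −tan(-23.4°) tan(-22.993°) = -0.1836, h₀ = 1.7555 rad.
Bracket: h₀ sin ϕ sin δ + cos ϕ cos δ sin h₀ = 1.7555×-0.39715×-0.39061 + 0.91775×0.92056×0.98300 = 0.272332 + 0.830482 = 1.102814.
Q̄ = (S_0/π) × [bracket] = (1361/π) × 1.102814 = 477.76 W/m².
Daily total = Q̄ × 24.00 h × 3600 s/h = 477.76 × 24.00 × 3600 / 10⁶ = 41.28 MJ/m².

41.3 MJ/m²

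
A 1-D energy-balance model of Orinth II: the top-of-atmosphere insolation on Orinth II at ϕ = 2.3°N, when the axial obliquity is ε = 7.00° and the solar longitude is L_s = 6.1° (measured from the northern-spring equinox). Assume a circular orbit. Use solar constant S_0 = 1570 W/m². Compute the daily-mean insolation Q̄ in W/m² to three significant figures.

Q̄ ≈ 500 W/m²

Solar declination: sin δ = sin ε · sin L_s = sin 7.00° × sin 6.1° = 0.01295, so δ = +0.742°.
cos h₀ = −tan(+2.3°) tan(+0.742°) = -0.0005, h₀ = 1.5713 rad.
Bracket: h₀ sin ϕ sin δ + cos ϕ cos δ sin h₀ = 1.5713×0.04013×0.01295 + 0.99919×0.99992×1.00000 = 0.000817 + 0.999110 = 0.999927.
Q̄ = (S_0/π) × [bracket] = (1570/π) × 0.999927 = 499.7 W/m².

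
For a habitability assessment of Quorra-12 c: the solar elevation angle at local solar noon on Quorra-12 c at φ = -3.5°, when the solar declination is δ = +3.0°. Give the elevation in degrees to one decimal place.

At local noon the hour angle is zero, so the zenith angle equals |φ − δ| = |-3.5° − (+3.000°)| = 6.500°.
Elevation = 90° − 6.500° = 83.5°.

83.5°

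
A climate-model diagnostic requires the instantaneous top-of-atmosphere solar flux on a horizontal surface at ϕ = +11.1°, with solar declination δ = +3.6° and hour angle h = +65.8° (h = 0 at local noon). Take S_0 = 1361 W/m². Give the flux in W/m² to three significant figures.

cos θ_z = sin ϕ sin δ + cos ϕ cos δ cos h = 0.012089 + 0.401461 = 0.413550.
Flux = S_0 · cos θ_z = 1361 × 0.413550 = 562.8 W/m².

563 W/m²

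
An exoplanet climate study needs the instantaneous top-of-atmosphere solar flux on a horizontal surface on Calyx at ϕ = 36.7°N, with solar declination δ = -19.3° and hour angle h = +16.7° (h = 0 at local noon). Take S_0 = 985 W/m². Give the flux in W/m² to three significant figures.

519 W/m²

cos θ_z = sin ϕ sin δ + cos ϕ cos δ cos h = -0.197524 + 0.724800 = 0.527276.
Flux = S_0 · cos θ_z = 985 × 0.527276 = 519.4 W/m².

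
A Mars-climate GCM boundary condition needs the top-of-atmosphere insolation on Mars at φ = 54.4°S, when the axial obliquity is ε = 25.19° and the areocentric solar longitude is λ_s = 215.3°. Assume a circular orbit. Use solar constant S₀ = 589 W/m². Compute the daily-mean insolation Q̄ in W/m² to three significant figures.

sin δ = sin 25.19° × sin 215.3° = -0.24595, so δ = -14.238°.
cos H₀ = −tan(-54.4°) tan(-14.238°) = -0.3544, H₀ = 1.9331 rad.
Bracket: H₀ sin φ sin δ + cos φ cos δ sin H₀ = 1.9331×-0.81310×-0.24595 + 0.58212×0.96928×0.93508 = 0.386585 + 0.527607 = 0.914192.
Q̄ = (S₀/π) × [bracket] = (589/π) × 0.914192 = 171.4 W/m².

Q̄ ≈ 171 W/m²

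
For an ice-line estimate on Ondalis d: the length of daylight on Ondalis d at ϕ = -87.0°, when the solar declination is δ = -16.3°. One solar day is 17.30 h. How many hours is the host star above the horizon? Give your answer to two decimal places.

Sunrise equation: cos h₀ = −tan ϕ · tan δ = -5.5797 ≤ −1, so the host star never sets (polar day) and h₀ = π.
Daylight = 2h₀/(2π) × 17.30 h = (3.1416/π) × 17.30 = 17.30 h.

17.30 h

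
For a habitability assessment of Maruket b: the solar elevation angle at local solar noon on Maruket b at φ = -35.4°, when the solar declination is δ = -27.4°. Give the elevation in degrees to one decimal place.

At local noon the hour angle is zero, so the zenith angle equals |φ − δ| = |-35.4° − (-27.400°)| = 8.000°.
Elevation = 90° − 8.000° = 82.0°.

82.0°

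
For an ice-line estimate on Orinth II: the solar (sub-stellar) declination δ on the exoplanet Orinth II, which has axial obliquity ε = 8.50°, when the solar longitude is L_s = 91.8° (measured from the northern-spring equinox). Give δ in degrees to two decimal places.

δ = +8.50°

sin δ = sin ε · sin L_s = sin 8.50° × sin 91.8° = 0.147736.
δ = arcsin(0.147736) = +8.50°.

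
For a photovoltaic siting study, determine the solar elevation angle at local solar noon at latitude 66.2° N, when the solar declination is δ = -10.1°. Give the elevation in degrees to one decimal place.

At local noon the hour angle is zero, so the zenith angle equals |φ − δ| = |+66.2° − (-10.100°)| = 76.300°.
Elevation = 90° − 76.300° = 13.7°.

13.7°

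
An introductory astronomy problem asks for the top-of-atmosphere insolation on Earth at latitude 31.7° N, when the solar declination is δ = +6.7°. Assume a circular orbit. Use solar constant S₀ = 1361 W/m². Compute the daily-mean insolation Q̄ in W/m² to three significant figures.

cos H₀ = −tan(+31.7°) tan(+6.700°) = -0.0726, H₀ = 1.6434 rad.
Bracket: H₀ sin φ sin δ + cos φ cos δ sin H₀ = 1.6434×0.52547×0.11667 + 0.85081×0.99317×0.99736 = 0.100751 + 0.842768 = 0.943519.
Q̄ = (S₀/π) × [bracket] = (1361/π) × 0.943519 = 408.8 W/m².

Q̄ ≈ 409 W/m²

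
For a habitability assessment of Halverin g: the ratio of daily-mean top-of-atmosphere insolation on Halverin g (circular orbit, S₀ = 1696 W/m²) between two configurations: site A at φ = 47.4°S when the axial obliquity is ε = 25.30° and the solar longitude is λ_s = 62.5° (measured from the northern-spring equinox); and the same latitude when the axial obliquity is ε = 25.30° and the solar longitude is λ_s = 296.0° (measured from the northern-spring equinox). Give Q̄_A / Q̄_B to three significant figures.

— Configuration A (φ=-47.4°):
Solar declination: sin δ = sin ε · sin λ_s = sin 25.30° × sin 62.5° = 0.37907, so δ = +22.276°.
cos H₀ = −tan(-47.4°) tan(+22.276°) = 0.4455, H₀ = 1.1091 rad.
Bracket: H₀ sin φ sin δ + cos φ cos δ sin H₀ = 1.1091×-0.73610×0.37907 + 0.67688×0.92537×0.89529 = -0.309476 + 0.560778 = 0.251302.
Q̄ = (S₀/π) × [bracket] = (1696/π) × 0.251302 = 135.67 W/m².
— Configuration B (φ=-47.4°):
Solar declination: sin δ = sin ε · sin λ_s = sin 25.30° × sin 296.0° = -0.38411, so δ = -22.588°.
cos H₀ = −tan(-47.4°) tan(-22.588°) = -0.4524, H₀ = 2.0403 rad.
Bracket: H₀ sin φ sin δ + cos φ cos δ sin H₀ = 2.0403×-0.73610×-0.38411 + 0.67688×0.92329×0.89181 = 0.576881 + 0.557342 = 1.134223.
Q̄ = (S₀/π) × [bracket] = (1696/π) × 1.134223 = 612.31 W/m².
Ratio Q̄_A / Q̄_B = 135.67 / 612.31 = 0.2216.

Q̄_A / Q̄_B ≈ 0.222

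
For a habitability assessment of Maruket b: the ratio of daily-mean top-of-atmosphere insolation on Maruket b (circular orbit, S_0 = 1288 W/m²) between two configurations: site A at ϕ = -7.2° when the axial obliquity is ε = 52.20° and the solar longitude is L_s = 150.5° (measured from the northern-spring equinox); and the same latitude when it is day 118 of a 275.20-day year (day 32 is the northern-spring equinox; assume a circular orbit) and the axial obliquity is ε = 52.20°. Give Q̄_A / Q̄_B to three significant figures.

— Configuration A (ϕ=-7.2°):
Solar declination: sin δ = sin ε · sin L_s = sin 52.20° × sin 150.5° = 0.38909, so δ = +22.898°.
cos h₀ = −tan(-7.2°) tan(+22.898°) = 0.0534, h₀ = 1.5174 rad.
Bracket: h₀ sin ϕ sin δ + cos ϕ cos δ sin h₀ = 1.5174×-0.12533×0.38909 + 0.99211×0.92120×0.99858 = -0.073995 + 0.912634 = 0.838639.
Q̄ = (S_0/π) × [bracket] = (1288/π) × 0.838639 = 343.83 W/m².
— Configuration B (ϕ=-7.2°):
Solar longitude: L_s = 360° × (118 − 32)/275.20 = 112.500°.
sin δ = sin 52.20° × sin 112.500° = 0.73001, so δ = +46.887°.
cos h₀ = −tan(-7.2°) tan(+46.887°) = 0.1349, h₀ = 1.4354 rad.
Bracket: h₀ sin ϕ sin δ + cos ϕ cos δ sin h₀ = 1.4354×-0.12533×0.73001 + 0.99211×0.68344×0.99085 = -0.131328 + 0.671844 = 0.540516.
Q̄ = (S_0/π) × [bracket] = (1288/π) × 0.540516 = 221.60 W/m².
Ratio Q̄_A / Q̄_B = 343.83 / 221.60 = 1.552.

Q̄_A / Q̄_B ≈ 1.55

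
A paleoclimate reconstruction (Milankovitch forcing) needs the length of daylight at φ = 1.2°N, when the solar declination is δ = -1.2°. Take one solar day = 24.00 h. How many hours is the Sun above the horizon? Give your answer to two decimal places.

12.00 h

cos H₀ = −tan φ · tan δ = −tan(+1.2°) × tan(-1.200°) = 0.0004, so H₀ = 1.5704 rad = 89.97°.
Daylight = 2H₀/(2π) × 24.00 h = (1.5704/π) × 24.00 = 12.00 h.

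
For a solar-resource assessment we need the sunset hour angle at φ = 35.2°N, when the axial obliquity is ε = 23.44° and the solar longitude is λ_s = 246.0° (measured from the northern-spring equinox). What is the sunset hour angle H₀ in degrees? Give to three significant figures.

Solar declination: sin δ = sin ε · sin λ_s = sin 23.44° × sin 246.0° = -0.36340, so δ = -21.309°.
cos H₀ = −tan φ · tan δ = −tan(+35.2°) × tan(-21.309°) = 0.2752, so H₀ = 1.2920 rad = 74.03°.

H₀ = 74.0°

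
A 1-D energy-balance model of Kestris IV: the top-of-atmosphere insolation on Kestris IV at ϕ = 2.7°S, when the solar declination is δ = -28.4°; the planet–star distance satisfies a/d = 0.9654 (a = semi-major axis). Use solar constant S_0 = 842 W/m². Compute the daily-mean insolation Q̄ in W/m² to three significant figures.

cos h₀ = −tan(-2.7°) tan(-28.400°) = -0.0255, h₀ = 1.5963 rad.
Bracket: h₀ sin ϕ sin δ + cos ϕ cos δ sin h₀ = 1.5963×-0.04711×-0.47562 + 0.99889×0.87965×0.99967 = 0.035767 + 0.878384 = 0.914151.
Inverse-square distance factor (a/d)² = 0.9654² = 0.931997.
Q̄ = (S_0/π) × 0.931997 × [bracket] = (842/π) × 0.931997 × 0.914151 = 228.3 W/m².

Q̄ ≈ 228 W/m²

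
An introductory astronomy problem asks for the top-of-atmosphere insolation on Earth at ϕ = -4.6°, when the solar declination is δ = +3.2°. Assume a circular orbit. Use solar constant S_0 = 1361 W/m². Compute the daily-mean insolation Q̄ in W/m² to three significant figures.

cos h₀ = −tan(-4.6°) tan(+3.200°) = 0.0045, h₀ = 1.5663 rad.
Bracket: h₀ sin ϕ sin δ + cos ϕ cos δ sin h₀ = 1.5663×-0.08020×0.05582 + 0.99678×0.99844×0.99999 = -0.007012 + 0.995215 = 0.988203.
Q̄ = (S_0/π) × [bracket] = (1361/π) × 0.988203 = 428.1 W/m².

Q̄ ≈ 428 W/m²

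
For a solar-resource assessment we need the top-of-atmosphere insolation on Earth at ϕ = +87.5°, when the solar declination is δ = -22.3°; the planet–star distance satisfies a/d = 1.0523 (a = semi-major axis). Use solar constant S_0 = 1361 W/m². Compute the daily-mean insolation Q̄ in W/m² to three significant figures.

cos h₀ = −tan(+87.5°) tan(-22.300°) = 9.3935 ≥ 1 ⇒ polar night, h₀ = 0 and Q̄ = 0.
Inverse-square distance factor (a/d)² = 1.0523² = 1.107335.

Q̄ ≈ 0.00 W/m²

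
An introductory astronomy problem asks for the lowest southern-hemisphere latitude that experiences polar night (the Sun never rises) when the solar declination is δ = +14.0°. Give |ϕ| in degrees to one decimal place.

Polar night requires cos h₀ = −tan ϕ tan δ ≥ 1, i.e. tan ϕ tan δ ≤ −1.
The boundary is |tan ϕ| · |tan δ| = 1, so |ϕ| = 90° − |δ| = 90° − 14.0° = 76.0° in the southern hemisphere.

|ϕ| = 76.0°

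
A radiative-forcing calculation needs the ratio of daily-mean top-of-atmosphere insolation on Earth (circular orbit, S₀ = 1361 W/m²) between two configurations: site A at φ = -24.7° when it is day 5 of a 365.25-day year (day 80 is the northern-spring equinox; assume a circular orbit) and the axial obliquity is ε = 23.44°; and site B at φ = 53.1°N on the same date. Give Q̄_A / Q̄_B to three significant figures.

Q̄_A / Q̄_B ≈ 6.86

— Configuration A (φ=-24.7°):
Solar longitude: λ_s = 360° × (5 − 80)/365.25 = -73.922°, i.e. -73.922° + 360° = 286.078°.
sin δ = sin 23.44° × sin 286.078° = -0.38223, so δ = -22.472°.
cos H₀ = −tan(-24.7°) tan(-22.472°) = -0.1903, H₀ = 1.7622 rad.
Bracket: H₀ sin φ sin δ + cos φ cos δ sin H₀ = 1.7622×-0.41787×-0.38223 + 0.90851×0.92407×0.98174 = 0.281463 + 0.824197 = 1.105660.
Q̄ = (S₀/π) × [bracket] = (1361/π) × 1.105660 = 478.99 W/m².
— Configuration B (φ=+53.1°):
cos H₀ = −tan(+53.1°) tan(-22.472°) = 0.5509, H₀ = 0.9873 rad.
Bracket: H₀ sin φ sin δ + cos φ cos δ sin H₀ = 0.9873×0.79968×-0.38223 + 0.60042×0.92407×0.83456 = -0.301780 + 0.463039 = 0.161259.
Q̄ = (S₀/π) × [bracket] = (1361/π) × 0.161259 = 69.861 W/m².
Ratio Q̄_A / Q̄_B = 478.99 / 69.861 = 6.856.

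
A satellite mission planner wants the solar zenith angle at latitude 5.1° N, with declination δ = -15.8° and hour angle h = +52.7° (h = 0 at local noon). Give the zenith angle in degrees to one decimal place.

cos θ_z = sin ϕ sin δ + cos ϕ cos δ cos h = -0.024204 + 0.580785 = 0.556581.
θ_z = arccos(0.556581) = 56.2°.

θ_z = 56.2°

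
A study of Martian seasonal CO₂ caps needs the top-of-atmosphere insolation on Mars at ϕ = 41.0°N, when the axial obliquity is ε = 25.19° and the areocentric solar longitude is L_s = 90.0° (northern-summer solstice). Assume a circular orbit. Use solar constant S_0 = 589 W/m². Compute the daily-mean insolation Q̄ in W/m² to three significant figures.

sin δ = sin 25.19° × sin 90.0° = 0.42562, so δ = +25.190°.
cos h₀ = −tan(+41.0°) tan(+25.190°) = -0.4089, h₀ = 1.9920 rad.
Bracket: h₀ sin ϕ sin δ + cos ϕ cos δ sin h₀ = 1.9920×0.65606×0.42562 + 0.75471×0.90490×0.91259 = 0.556231 + 0.623242 = 1.179473.
Q̄ = (S_0/π) × [bracket] = (589/π) × 1.179473 = 221.1 W/m².

Q̄ ≈ 221 W/m²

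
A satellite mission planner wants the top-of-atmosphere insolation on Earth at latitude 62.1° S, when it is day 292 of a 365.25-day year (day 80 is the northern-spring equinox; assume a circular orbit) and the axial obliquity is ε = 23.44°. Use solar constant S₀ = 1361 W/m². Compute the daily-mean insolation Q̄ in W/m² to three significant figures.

Q̄ ≈ 329 W/m²

Solar longitude: λ_s = 360° × (292 − 80)/365.25 = 208.953°.
sin δ = sin 23.44° × sin 208.953° = -0.19256, so δ = -11.103°.
cos H₀ = −tan(-62.1°) tan(-11.103°) = -0.3706, H₀ = 1.9505 rad.
Bracket: H₀ sin φ sin δ + cos φ cos δ sin H₀ = 1.9505×-0.88377×-0.19256 + 0.46793×0.98128×0.92878 = 0.331934 + 0.426468 = 0.758402.
Q̄ = (S₀/π) × [bracket] = (1361/π) × 0.758402 = 328.6 W/m².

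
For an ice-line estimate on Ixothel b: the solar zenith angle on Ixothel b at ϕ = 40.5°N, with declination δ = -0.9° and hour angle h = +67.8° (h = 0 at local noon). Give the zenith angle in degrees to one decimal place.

θ_z = 73.9°

cos θ_z = sin ϕ sin δ + cos ϕ cos δ cos h = -0.010201 + 0.287277 = 0.277076.
θ_z = arccos(0.277076) = 73.9°.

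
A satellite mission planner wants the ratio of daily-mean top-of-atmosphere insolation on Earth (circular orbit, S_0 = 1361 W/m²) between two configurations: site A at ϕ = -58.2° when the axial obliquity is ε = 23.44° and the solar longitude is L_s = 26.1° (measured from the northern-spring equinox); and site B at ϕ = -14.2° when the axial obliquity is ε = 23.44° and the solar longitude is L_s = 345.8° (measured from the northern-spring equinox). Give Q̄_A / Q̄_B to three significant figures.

— Configuration A (ϕ=-58.2°):
Solar declination: sin δ = sin ε · sin L_s = sin 23.44° × sin 26.1° = 0.17500, so δ = +10.079°.
cos h₀ = −tan(-58.2°) tan(+10.079°) = 0.2867, h₀ = 1.2800 rad.
Bracket: h₀ sin ϕ sin δ + cos ϕ cos δ sin h₀ = 1.2800×-0.84989×0.17500 + 0.52696×0.98457×0.95803 = -0.190375 + 0.497054 = 0.306679.
Q̄ = (S_0/π) × [bracket] = (1361/π) × 0.306679 = 132.86 W/m².
— Configuration B (ϕ=-14.2°):
Solar declination: sin δ = sin ε · sin L_s = sin 23.44° × sin 345.8° = -0.09758, so δ = -5.600°.
cos h₀ = −tan(-14.2°) tan(-5.600°) = -0.0248, h₀ = 1.5956 rad.
Bracket: h₀ sin ϕ sin δ + cos ϕ cos δ sin h₀ = 1.5956×-0.24531×-0.09758 + 0.96945×0.99523×0.99969 = 0.038194 + 0.964527 = 1.002721.
Q̄ = (S_0/π) × [bracket] = (1361/π) × 1.002721 = 434.40 W/m².
Ratio Q̄_A / Q̄_B = 132.86 / 434.40 = 0.3058.

Q̄_A / Q̄_B ≈ 0.306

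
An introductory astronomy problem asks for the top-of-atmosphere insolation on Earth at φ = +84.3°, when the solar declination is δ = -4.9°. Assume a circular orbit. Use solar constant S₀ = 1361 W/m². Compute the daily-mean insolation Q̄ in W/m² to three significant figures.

Q̄ ≈ 2.16 W/m²

cos H₀ = −tan(+84.3°) tan(-4.900°) = 0.8589, H₀ = 0.5377 rad.
Bracket: H₀ sin φ sin δ + cos φ cos δ sin H₀ = 0.5377×0.99506×-0.08542 + 0.09932×0.99635×0.51213 = -0.045703 + 0.050679 = 0.004976.
Q̄ = (S₀/π) × [bracket] = (1361/π) × 0.004976 = 2.156 W/m².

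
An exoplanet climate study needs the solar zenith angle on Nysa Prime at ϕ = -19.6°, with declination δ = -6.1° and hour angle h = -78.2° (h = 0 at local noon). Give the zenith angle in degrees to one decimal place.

θ_z = 76.9°

cos θ_z = sin ϕ sin δ + cos ϕ cos δ cos h = 0.035646 + 0.191556 = 0.227202.
θ_z = arccos(0.227202) = 76.9°.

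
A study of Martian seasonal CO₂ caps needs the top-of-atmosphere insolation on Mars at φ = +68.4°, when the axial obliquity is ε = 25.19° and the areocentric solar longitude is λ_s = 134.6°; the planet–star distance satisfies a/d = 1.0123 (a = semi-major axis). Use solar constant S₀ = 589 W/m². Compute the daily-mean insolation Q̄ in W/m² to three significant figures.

Q̄ ≈ 176 W/m²

sin δ = sin 25.19° × sin 134.6° = 0.30305, so δ = +17.641°.
cos H₀ = −tan(+68.4°) tan(+17.641°) = -0.8032, H₀ = 2.5034 rad.
Bracket: H₀ sin φ sin δ + cos φ cos δ sin H₀ = 2.5034×0.92978×0.30305 + 0.36812×0.95297×0.59571 = 0.705383 + 0.208979 = 0.914362.
Inverse-square distance factor (a/d)² = 1.0123² = 1.024751.
Q̄ = (S₀/π) × 1.024751 × [bracket] = (589/π) × 1.024751 × 0.914362 = 175.7 W/m².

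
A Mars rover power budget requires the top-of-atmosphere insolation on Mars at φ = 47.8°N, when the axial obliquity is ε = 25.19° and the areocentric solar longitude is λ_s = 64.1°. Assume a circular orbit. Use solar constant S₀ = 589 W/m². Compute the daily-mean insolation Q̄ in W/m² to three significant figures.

Q̄ ≈ 212 W/m²

sin δ = sin 25.19° × sin 64.1° = 0.38287, so δ = +22.512°.
cos H₀ = −tan(+47.8°) tan(+22.512°) = -0.4571, H₀ = 2.0455 rad.
Bracket: H₀ sin φ sin δ + cos φ cos δ sin H₀ = 2.0455×0.74080×0.38287 + 0.67172×0.92380×0.88943 = 0.580165 + 0.551922 = 1.132087.
Q̄ = (S₀/π) × [bracket] = (589/π) × 1.132087 = 212.2 W/m².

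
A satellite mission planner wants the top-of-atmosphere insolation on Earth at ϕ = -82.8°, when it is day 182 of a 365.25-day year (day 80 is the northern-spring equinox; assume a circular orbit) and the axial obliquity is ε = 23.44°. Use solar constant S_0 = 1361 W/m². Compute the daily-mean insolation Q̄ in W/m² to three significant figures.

Solar longitude: L_s = 360° × (182 − 80)/365.25 = 100.534°.
sin δ = sin 23.44° × sin 100.534° = 0.39108, so δ = +23.022°.
cos h₀ = −tan(-82.8°) tan(+23.022°) = 3.3637 ≥ 1 ⇒ polar night, h₀ = 0 and Q̄ = 0.

Q̄ ≈ 0.00 W/m²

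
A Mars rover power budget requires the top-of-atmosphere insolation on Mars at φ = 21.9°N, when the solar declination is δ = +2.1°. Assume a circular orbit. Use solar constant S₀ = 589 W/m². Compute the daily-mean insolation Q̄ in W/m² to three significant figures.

Q̄ ≈ 178 W/m²

cos H₀ = −tan(+21.9°) tan(+2.100°) = -0.0147, H₀ = 1.5855 rad.
Bracket: H₀ sin φ sin δ + cos φ cos δ sin H₀ = 1.5855×0.37299×0.03664 + 0.92784×0.99933×0.99989 = 0.021668 + 0.927116 = 0.948784.
Q̄ = (S₀/π) × [bracket] = (589/π) × 0.948784 = 177.9 W/m².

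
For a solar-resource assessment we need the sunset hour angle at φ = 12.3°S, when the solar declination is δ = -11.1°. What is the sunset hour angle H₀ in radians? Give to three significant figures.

cos H₀ = −tan φ · tan δ = −tan(-12.3°) × tan(-11.100°) = -0.0428, so H₀ = 1.6136 rad = 92.45°.

H₀ = 1.61 rad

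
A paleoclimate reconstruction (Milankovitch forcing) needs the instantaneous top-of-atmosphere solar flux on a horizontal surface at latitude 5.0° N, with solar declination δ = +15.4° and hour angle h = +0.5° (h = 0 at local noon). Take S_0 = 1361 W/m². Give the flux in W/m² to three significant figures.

1.34e+03 W/m²

cos θ_z = sin ϕ sin δ + cos ϕ cos δ cos h = 0.023145 + 0.960390 = 0.983535.
Flux = S_0 · cos θ_z = 1361 × 0.983535 = 1339 W/m².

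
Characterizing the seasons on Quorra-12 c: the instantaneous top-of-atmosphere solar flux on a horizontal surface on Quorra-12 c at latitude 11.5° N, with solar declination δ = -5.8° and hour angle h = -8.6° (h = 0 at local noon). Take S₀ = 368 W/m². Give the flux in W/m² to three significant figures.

347 W/m²

cos θ_z = sin φ sin δ + cos φ cos δ cos h = -0.020147 + 0.963947 = 0.943800.
Flux = S₀ · cos θ_z = 368 × 0.943800 = 347.3 W/m².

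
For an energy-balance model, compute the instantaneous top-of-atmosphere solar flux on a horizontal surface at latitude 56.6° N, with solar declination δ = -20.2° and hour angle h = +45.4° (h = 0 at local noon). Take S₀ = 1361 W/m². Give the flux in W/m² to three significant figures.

101 W/m²

cos θ_z = sin φ sin δ + cos φ cos δ cos h = -0.288271 + 0.362748 = 0.074477.
Flux = S₀ · cos θ_z = 1361 × 0.074477 = 101.4 W/m².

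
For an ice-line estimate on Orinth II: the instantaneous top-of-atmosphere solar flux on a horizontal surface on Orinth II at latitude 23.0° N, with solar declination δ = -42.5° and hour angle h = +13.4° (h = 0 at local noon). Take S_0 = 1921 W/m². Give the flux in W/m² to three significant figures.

cos θ_z = sin ϕ sin δ + cos ϕ cos δ cos h = -0.263974 + 0.660191 = 0.396217.
Flux = S_0 · cos θ_z = 1921 × 0.396217 = 761.1 W/m².

761 W/m²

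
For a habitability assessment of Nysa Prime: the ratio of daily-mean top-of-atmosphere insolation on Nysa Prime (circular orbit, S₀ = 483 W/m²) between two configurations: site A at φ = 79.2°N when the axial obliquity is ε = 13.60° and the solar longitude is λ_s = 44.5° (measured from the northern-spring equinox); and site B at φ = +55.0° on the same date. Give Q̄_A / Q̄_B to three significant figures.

Q̄_A / Q̄_B ≈ 0.650

— Configuration A (φ=+79.2°):
Solar declination: sin δ = sin ε · sin λ_s = sin 13.60° × sin 44.5° = 0.16481, so δ = +9.486°.
cos H₀ = −tan(+79.2°) tan(+9.486°) = -0.8760, H₀ = 2.6382 rad.
Bracket: H₀ sin φ sin δ + cos φ cos δ sin H₀ = 2.6382×0.98229×0.16481 + 0.18738×0.98632×0.48238 = 0.427101 + 0.089152 = 0.516253.
Q̄ = (S₀/π) × [bracket] = (483/π) × 0.516253 = 79.371 W/m².
— Configuration B (φ=+55.0°):
cos H₀ = −tan(+55.0°) tan(+9.486°) = -0.2386, H₀ = 1.8118 rad.
Bracket: H₀ sin φ sin δ + cos φ cos δ sin H₀ = 1.8118×0.81915×0.16481 + 0.57358×0.98632×0.97111 = 0.244600 + 0.549389 = 0.793989.
Q̄ = (S₀/π) × [bracket] = (483/π) × 0.793989 = 122.07 W/m².
Ratio Q̄_A / Q̄_B = 79.371 / 122.07 = 0.6502.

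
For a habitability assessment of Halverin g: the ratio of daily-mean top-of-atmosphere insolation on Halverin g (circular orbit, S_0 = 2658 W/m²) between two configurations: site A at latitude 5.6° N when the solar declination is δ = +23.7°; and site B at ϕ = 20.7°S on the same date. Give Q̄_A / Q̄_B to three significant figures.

Q̄_A / Q̄_B ≈ 1.51

— Configuration A (ϕ=+5.6°):
cos h₀ = −tan(+5.6°) tan(+23.700°) = -0.0430, h₀ = 1.6139 rad.
Bracket: h₀ sin ϕ sin δ + cos ϕ cos δ sin h₀ = 1.6139×0.09758×0.40195 + 0.99523×0.91566×0.99907 = 0.063301 + 0.910445 = 0.973746.
Q̄ = (S_0/π) × [bracket] = (2658/π) × 0.973746 = 823.86 W/m².
— Configuration B (ϕ=-20.7°):
cos h₀ = −tan(-20.7°) tan(+23.700°) = 0.1659, h₀ = 1.4042 rad.
Bracket: h₀ sin ϕ sin δ + cos ϕ cos δ sin h₀ = 1.4042×-0.35347×0.40195 + 0.93544×0.91566×0.98615 = -0.199505 + 0.844682 = 0.645177.
Q̄ = (S_0/π) × [bracket] = (2658/π) × 0.645177 = 545.86 W/m².
Ratio Q̄_A / Q̄_B = 823.86 / 545.86 = 1.509.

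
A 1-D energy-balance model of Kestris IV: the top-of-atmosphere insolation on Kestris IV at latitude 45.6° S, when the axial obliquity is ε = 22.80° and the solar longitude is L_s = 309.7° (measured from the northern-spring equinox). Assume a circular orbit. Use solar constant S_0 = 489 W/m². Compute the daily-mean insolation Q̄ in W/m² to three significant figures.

Q̄ ≈ 161 W/m²

Solar declination: sin δ = sin ε · sin L_s = sin 22.80° × sin 309.7° = -0.29815, so δ = -17.347°.
cos h₀ = −tan(-45.6°) tan(-17.347°) = -0.3190, h₀ = 1.8954 rad.
Bracket: h₀ sin ϕ sin δ + cos ϕ cos δ sin h₀ = 1.8954×-0.71447×-0.29815 + 0.69966×0.95452×0.94776 = 0.403757 + 0.632952 = 1.036709.
Q̄ = (S_0/π) × [bracket] = (489/π) × 1.036709 = 161.4 W/m².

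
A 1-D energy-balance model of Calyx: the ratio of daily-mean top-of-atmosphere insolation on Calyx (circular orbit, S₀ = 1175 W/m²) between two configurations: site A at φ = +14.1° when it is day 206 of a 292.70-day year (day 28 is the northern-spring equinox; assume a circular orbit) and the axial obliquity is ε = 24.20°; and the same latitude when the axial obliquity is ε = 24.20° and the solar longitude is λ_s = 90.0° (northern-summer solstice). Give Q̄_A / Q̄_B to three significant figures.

Q̄_A / Q̄_B ≈ 0.803

— Configuration A (φ=+14.1°):
Solar longitude: λ_s = 360° × (206 − 28)/292.70 = 218.927°.
sin δ = sin 24.20° × sin 218.927° = -0.25757, so δ = -14.926°.
cos H₀ = −tan(+14.1°) tan(-14.926°) = 0.0670, H₀ = 1.5038 rad.
Bracket: H₀ sin φ sin δ + cos φ cos δ sin H₀ = 1.5038×0.24362×-0.25757 + 0.96987×0.96626×0.99776 = -0.094362 + 0.935047 = 0.840685.
Q̄ = (S₀/π) × [bracket] = (1175/π) × 0.840685 = 314.43 W/m².
— Configuration B (φ=+14.1°):
Solar declination: sin δ = sin ε · sin λ_s = sin 24.20° × sin 90.0° = 0.40992, so δ = +24.200°.
cos H₀ = −tan(+14.1°) tan(+24.200°) = -0.1129, H₀ = 1.6839 rad.
Bracket: H₀ sin φ sin δ + cos φ cos δ sin H₀ = 1.6839×0.24362×0.40992 + 0.96987×0.91212×0.99361 = 0.168162 + 0.878985 = 1.047147.
Q̄ = (S₀/π) × [bracket] = (1175/π) × 1.047147 = 391.65 W/m².
Ratio Q̄_A / Q̄_B = 314.43 / 391.65 = 0.8028.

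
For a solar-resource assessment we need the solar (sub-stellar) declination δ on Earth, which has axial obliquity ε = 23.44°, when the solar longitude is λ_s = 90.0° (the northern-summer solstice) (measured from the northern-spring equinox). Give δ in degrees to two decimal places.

sin δ = sin ε · sin λ_s = sin 23.44° × sin 90.0° = 0.397789.
δ = arcsin(0.397789) = +23.44°.

δ = +23.44°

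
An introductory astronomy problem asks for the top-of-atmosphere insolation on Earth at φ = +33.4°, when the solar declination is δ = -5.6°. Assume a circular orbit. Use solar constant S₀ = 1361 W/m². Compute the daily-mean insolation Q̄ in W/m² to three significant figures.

Q̄ ≈ 324 W/m²

cos H₀ = −tan(+33.4°) tan(-5.600°) = 0.0647, H₀ = 1.5061 rad.
Bracket: H₀ sin φ sin δ + cos φ cos δ sin H₀ = 1.5061×0.55048×-0.09758 + 0.83485×0.99523×0.99791 = -0.080901 + 0.829131 = 0.748230.
Q̄ = (S₀/π) × [bracket] = (1361/π) × 0.748230 = 324.1 W/m².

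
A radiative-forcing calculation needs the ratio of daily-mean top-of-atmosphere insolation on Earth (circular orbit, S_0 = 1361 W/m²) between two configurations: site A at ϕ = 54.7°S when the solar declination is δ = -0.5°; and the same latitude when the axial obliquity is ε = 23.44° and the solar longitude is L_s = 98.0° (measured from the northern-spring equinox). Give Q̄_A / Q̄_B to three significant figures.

— Configuration A (ϕ=-54.7°):
cos h₀ = −tan(-54.7°) tan(-0.500°) = -0.0123, h₀ = 1.5831 rad.
Bracket: h₀ sin ϕ sin δ + cos ϕ cos δ sin h₀ = 1.5831×-0.81614×-0.00873 + 0.57786×0.99996×0.99992 = 0.011279 + 0.577791 = 0.589070.
Q̄ = (S_0/π) × [bracket] = (1361/π) × 0.589070 = 255.20 W/m².
— Configuration B (ϕ=-54.7°):
Solar declination: sin δ = sin ε · sin L_s = sin 23.44° × sin 98.0° = 0.39392, so δ = +23.198°.
cos h₀ = −tan(-54.7°) tan(+23.198°) = 0.6053, h₀ = 0.9207 rad.
Bracket: h₀ sin ϕ sin δ + cos ϕ cos δ sin h₀ = 0.9207×-0.81614×0.39392 + 0.57786×0.91915×0.79601 = -0.295999 + 0.422793 = 0.126794.
Q̄ = (S_0/π) × [bracket] = (1361/π) × 0.126794 = 54.930 W/m².
Ratio Q̄_A / Q̄_B = 255.20 / 54.930 = 4.646.

Q̄_A / Q̄_B ≈ 4.65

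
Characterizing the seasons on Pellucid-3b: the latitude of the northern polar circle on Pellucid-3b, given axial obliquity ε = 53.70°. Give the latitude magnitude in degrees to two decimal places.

36.30°

The polar circle is the lowest latitude that experiences at least one full rotation of continuous daylight at the northern-summer solstice; it lies at |φ| = 90° − ε = 90° − 53.70° = 36.30°.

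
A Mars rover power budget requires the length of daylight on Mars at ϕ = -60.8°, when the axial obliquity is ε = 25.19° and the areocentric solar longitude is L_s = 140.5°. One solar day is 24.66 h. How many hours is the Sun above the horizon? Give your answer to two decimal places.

8.19 h

sin δ = sin 25.19° × sin 140.5° = 0.27073, so δ = +15.708°.
cos h₀ = −tan ϕ · tan δ = −tan(-60.8°) × tan(+15.708°) = 0.5032, so h₀ = 1.0435 rad = 59.79°.
Daylight = 2h₀/(2π) × 24.66 h = (1.0435/π) × 24.66 = 8.19 h.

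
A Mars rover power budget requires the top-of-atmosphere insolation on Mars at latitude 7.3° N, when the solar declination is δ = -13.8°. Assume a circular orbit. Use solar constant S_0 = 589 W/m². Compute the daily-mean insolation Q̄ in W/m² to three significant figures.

Q̄ ≈ 172 W/m²

cos h₀ = −tan(+7.3°) tan(-13.800°) = 0.0315, h₀ = 1.5393 rad.
Bracket: h₀ sin ϕ sin δ + cos ϕ cos δ sin h₀ = 1.5393×0.12706×-0.23853 + 0.99189×0.97113×0.99950 = -0.046653 + 0.962773 = 0.916120.
Q̄ = (S_0/π) × [bracket] = (589/π) × 0.916120 = 171.8 W/m².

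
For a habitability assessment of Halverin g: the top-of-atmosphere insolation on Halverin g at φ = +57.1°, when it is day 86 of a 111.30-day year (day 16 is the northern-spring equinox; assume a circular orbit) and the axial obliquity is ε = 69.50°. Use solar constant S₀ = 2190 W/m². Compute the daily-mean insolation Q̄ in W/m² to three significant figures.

Solar longitude: λ_s = 360° × (86 − 16)/111.30 = 226.415°.
sin δ = sin 69.50° × sin 226.415° = -0.67848, so δ = -42.725°.
cos H₀ = −tan(+57.1°) tan(-42.725°) = 1.4276 ≥ 1 ⇒ polar night, H₀ = 0 and Q̄ = 0.

Q̄ ≈ 0.00 W/m²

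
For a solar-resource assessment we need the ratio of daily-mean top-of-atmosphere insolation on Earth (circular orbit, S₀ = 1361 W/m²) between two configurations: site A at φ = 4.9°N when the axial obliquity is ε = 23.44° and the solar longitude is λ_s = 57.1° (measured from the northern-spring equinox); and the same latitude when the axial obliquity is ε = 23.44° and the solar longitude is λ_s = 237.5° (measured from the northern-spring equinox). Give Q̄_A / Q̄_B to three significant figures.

— Configuration A (φ=+4.9°):
Solar declination: sin δ = sin ε · sin λ_s = sin 23.44° × sin 57.1° = 0.33399, so δ = +19.511°.
cos H₀ = −tan(+4.9°) tan(+19.511°) = -0.0304, H₀ = 1.6012 rad.
Bracket: H₀ sin φ sin δ + cos φ cos δ sin H₀ = 1.6012×0.08542×0.33399 + 0.99635×0.94258×0.99954 = 0.045681 + 0.938708 = 0.984389.
Q̄ = (S₀/π) × [bracket] = (1361/π) × 0.984389 = 426.46 W/m².
— Configuration B (φ=+4.9°):
Solar declination: sin δ = sin ε · sin λ_s = sin 23.44° × sin 237.5° = -0.33549, so δ = -19.602°.
cos H₀ = −tan(+4.9°) tan(-19.602°) = 0.0305, H₀ = 1.5403 rad.
Bracket: H₀ sin φ sin δ + cos φ cos δ sin H₀ = 1.5403×0.08542×-0.33549 + 0.99635×0.94204×0.99953 = -0.044141 + 0.938160 = 0.894019.
Q̄ = (S₀/π) × [bracket] = (1361/π) × 0.894019 = 387.31 W/m².
Ratio Q̄_A / Q̄_B = 426.46 / 387.31 = 1.101.

Q̄_A / Q̄_B ≈ 1.10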